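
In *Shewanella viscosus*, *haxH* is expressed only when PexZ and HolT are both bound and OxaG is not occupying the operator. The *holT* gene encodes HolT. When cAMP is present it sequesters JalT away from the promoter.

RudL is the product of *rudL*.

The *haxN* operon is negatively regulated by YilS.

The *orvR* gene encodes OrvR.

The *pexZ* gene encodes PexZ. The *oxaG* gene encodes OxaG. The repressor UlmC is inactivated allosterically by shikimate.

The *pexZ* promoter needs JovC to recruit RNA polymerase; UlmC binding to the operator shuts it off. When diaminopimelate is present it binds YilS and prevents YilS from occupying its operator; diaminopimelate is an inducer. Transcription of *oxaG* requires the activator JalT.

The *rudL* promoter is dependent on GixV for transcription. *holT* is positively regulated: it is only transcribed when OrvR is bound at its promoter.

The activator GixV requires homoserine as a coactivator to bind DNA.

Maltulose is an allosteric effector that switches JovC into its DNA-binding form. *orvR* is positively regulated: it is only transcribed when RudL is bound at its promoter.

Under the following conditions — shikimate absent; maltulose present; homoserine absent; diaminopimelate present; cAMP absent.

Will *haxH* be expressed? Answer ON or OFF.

Maltulose is present, so JovC is active.
Shikimate is absent, so UlmC is active.
With repressor UlmC bound, *pexZ* is not transcribed.
So PexZ is not produced.
Homoserine is absent, so GixV is inactive.
Required activator GixV is absent, so *rudL* is not transcribed.
So RudL is not produced.
Required activator RudL is absent, so *orvR* is not transcribed.
So OrvR is not produced.
Required activator OrvR is absent, so *holT* is not transcribed.
So HolT is not produced.
cAMP is absent, so JalT is active.
No repressor is bound and JalT is active, so *oxaG* is transcribed.
So OxaG is produced and active.
With repressor OxaG bound, *haxH* is not transcribed.

OFF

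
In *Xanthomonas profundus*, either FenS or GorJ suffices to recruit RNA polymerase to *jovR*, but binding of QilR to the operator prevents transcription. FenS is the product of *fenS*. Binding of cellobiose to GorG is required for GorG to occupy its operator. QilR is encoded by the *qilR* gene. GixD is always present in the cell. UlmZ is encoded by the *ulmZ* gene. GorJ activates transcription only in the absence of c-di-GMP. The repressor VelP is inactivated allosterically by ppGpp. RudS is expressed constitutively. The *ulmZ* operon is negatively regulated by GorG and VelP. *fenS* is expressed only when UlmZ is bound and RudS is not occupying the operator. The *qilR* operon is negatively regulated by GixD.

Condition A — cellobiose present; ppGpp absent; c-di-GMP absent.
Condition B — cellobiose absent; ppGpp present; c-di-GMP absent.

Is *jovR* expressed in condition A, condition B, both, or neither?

both

Condition A:
RudS is produced constitutively and is active.
Cellobiose is present, so GorG is active.
ppGpp is absent, so VelP is active.
With repressor GorG bound, *ulmZ* is not transcribed.
So UlmZ is not produced.
With repressor RudS bound, *fenS* is not transcribed.
So FenS is not produced.
GixD is produced constitutively and is active.
With repressor GixD bound, *qilR* is not transcribed.
So QilR is not produced.
c-di-GMP is absent, so GorJ is active.
Activator GorJ is present, so *jovR* is transcribed.
→ *jovR* is ON in A.
Condition B:
RudS is produced constitutively and is active.
Cellobiose is absent, so GorG is inactive.
ppGpp is present, so VelP is inactive.
With no repressor bound, *ulmZ* is transcribed.
So UlmZ is produced and active.
With repressor RudS bound, *fenS* is not transcribed.
So FenS is not produced.
GixD is produced constitutively and is active.
With repressor GixD bound, *qilR* is not transcribed.
So QilR is not produced.
c-di-GMP is absent, so GorJ is active.
Activator GorJ is present, so *jovR* is transcribed.
→ *jovR* is ON in B.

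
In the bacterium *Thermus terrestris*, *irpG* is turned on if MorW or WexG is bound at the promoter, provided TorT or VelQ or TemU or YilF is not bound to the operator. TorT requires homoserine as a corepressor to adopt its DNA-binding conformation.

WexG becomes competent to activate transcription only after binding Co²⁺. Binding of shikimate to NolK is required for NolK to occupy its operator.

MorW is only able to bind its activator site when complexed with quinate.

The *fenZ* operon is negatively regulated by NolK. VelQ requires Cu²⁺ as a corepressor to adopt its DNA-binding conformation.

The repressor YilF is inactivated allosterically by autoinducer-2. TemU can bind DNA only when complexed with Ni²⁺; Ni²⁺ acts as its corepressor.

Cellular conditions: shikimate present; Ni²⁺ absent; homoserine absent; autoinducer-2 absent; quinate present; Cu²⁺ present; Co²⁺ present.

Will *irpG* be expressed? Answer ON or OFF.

OFF

Homoserine is absent, so TorT is inactive.
Cu²⁺ is present, so VelQ is active.
Ni²⁺ is absent, so TemU is inactive.
Quinate is present, so MorW is active.
Co²⁺ is present, so WexG is active.
Autoinducer-2 is absent, so YilF is active.
With repressor VelQ bound, *irpG* is not transcribed.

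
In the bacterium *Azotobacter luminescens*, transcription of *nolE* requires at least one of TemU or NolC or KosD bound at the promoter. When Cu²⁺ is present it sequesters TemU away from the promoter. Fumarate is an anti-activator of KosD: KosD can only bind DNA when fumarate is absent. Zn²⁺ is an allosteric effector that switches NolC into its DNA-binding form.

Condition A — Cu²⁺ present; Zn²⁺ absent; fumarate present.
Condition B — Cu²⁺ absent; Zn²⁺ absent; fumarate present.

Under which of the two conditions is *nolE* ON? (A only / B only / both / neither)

Condition A:
Cu²⁺ is present, so TemU is inactive.
Zn²⁺ is absent, so NolC is inactive.
Fumarate is present, so KosD is inactive.
No activator is available at the *nolE* promoter, so *nolE* is not transcribed.
→ *nolE* is OFF in A.
Condition B:
Cu²⁺ is absent, so TemU is active.
Zn²⁺ is absent, so NolC is inactive.
Fumarate is present, so KosD is inactive.
Activator TemU is present, so *nolE* is transcribed.
→ *nolE* is ON in B.

B only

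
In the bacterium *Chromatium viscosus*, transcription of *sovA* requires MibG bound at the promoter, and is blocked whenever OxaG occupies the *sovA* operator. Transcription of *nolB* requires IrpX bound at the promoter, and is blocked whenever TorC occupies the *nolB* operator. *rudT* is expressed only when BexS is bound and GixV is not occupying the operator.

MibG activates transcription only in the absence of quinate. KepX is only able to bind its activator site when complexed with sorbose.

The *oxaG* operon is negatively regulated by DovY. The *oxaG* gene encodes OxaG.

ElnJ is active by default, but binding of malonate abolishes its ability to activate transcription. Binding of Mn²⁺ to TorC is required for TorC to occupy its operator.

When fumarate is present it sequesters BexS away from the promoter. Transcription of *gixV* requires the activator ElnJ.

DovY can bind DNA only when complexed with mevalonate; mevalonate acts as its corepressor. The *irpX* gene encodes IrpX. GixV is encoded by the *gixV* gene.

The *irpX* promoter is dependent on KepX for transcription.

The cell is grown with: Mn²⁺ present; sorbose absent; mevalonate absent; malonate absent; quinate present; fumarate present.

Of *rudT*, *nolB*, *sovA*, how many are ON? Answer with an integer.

Fumarate is present, so BexS is inactive.
Malonate is absent, so ElnJ is active.
No repressor is bound and ElnJ is active, so *gixV* is transcribed.
So GixV is produced and active.
With repressor GixV bound, *rudT* is not transcribed.
→ *rudT* is OFF.
Mn²⁺ is present, so TorC is active.
Sorbose is absent, so KepX is inactive.
Required activator KepX is absent, so *irpX* is not transcribed.
So IrpX is not produced.
With repressor TorC bound, *nolB* is not transcribed.
→ *nolB* is OFF.
Quinate is present, so MibG is inactive.
Mevalonate is absent, so DovY is inactive.
With no repressor bound, *oxaG* is transcribed.
So OxaG is produced and active.
With repressor OxaG bound, *sovA* is not transcribed.
→ *sovA* is OFF.
0 of the 3 genes are transcribed.

0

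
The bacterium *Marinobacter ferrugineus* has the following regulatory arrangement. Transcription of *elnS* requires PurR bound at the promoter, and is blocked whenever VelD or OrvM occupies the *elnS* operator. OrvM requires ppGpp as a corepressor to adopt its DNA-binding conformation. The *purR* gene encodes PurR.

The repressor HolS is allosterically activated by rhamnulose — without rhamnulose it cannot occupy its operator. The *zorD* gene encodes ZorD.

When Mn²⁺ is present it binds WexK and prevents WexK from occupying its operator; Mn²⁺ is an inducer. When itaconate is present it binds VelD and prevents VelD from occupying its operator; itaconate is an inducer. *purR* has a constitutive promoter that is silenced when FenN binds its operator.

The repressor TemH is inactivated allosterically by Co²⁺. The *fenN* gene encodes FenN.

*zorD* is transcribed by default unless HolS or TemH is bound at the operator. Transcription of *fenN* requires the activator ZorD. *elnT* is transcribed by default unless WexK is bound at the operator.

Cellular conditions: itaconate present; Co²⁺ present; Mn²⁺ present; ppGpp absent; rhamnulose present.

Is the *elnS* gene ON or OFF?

Itaconate is present, so VelD is inactive.
ppGpp is absent, so OrvM is inactive.
Rhamnulose is present, so HolS is active.
Co²⁺ is present, so TemH is inactive.
With repressor HolS bound, *zorD* is not transcribed.
So ZorD is not produced.
Required activator ZorD is absent, so *fenN* is not transcribed.
So FenN is not produced.
With no repressor bound, *purR* is transcribed.
So PurR is produced and active.
No repressor is bound and PurR is active, so *elnS* is transcribed.

ON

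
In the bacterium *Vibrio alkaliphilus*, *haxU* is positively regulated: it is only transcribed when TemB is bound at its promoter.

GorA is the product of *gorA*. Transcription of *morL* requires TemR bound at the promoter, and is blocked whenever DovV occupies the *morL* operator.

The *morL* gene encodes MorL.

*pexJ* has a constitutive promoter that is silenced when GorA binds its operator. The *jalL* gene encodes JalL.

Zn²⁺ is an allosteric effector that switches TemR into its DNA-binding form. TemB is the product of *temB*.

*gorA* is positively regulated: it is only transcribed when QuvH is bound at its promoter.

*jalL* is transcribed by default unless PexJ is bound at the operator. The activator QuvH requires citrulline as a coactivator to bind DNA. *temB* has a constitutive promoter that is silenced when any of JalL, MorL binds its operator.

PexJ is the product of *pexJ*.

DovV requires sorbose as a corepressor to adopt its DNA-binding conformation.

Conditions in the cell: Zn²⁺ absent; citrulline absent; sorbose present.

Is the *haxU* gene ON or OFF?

ON

Citrulline is absent, so QuvH is inactive.
Required activator QuvH is absent, so *gorA* is not transcribed.
So GorA is not produced.
With no repressor bound, *pexJ* is transcribed.
So PexJ is produced and active.
With repressor PexJ bound, *jalL* is not transcribed.
So JalL is not produced.
Sorbose is present, so DovV is active.
Zn²⁺ is absent, so TemR is inactive.
With repressor DovV bound, *morL* is not transcribed.
So MorL is not produced.
With no repressor bound, *temB* is transcribed.
So TemB is produced and active.
No repressor is bound and TemB is active, so *haxU* is transcribed.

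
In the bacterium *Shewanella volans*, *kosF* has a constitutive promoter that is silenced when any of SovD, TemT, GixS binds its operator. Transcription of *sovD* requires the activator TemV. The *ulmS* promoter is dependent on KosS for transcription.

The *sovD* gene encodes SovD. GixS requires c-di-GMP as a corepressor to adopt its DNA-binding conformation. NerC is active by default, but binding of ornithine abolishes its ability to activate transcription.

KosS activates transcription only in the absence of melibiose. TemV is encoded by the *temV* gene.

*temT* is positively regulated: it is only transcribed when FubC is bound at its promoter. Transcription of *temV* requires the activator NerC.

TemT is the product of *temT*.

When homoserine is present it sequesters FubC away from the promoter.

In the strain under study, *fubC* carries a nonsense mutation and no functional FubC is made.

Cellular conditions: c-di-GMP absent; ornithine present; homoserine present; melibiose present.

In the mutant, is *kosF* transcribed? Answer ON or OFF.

ON

Ornithine is present, so NerC is inactive.
Required activator NerC is absent, so *temV* is not transcribed.
So TemV is not produced.
Required activator TemV is absent, so *sovD* is not transcribed.
So SovD is not produced.
FubC is non-functional in this strain, so it has no effect.
Required activator FubC is absent, so *temT* is not transcribed.
So TemT is not produced.
c-di-GMP is absent, so GixS is inactive.
With no repressor bound, *kosF* is transcribed.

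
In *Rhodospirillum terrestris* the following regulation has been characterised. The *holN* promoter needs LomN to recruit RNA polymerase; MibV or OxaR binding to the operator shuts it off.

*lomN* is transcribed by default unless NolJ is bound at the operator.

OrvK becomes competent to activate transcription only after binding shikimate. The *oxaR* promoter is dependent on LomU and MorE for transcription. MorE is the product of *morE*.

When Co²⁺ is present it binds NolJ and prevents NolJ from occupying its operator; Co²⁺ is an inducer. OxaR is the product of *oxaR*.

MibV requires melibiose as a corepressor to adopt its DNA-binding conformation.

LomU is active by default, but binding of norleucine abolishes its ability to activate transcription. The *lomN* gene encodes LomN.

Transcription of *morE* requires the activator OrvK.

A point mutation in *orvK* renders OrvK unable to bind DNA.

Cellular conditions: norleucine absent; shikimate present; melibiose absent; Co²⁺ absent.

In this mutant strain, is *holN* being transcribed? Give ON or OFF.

OFF

Melibiose is absent, so MibV is inactive.
Co²⁺ is absent, so NolJ is active.
With repressor NolJ bound, *lomN* is not transcribed.
So LomN is not produced.
Norleucine is absent, so LomU is active.
OrvK is non-functional in this strain, so it has no effect.
Required activator OrvK is absent, so *morE* is not transcribed.
So MorE is not produced.
Required activator MorE is absent, so *oxaR* is not transcribed.
So OxaR is not produced.
Required activator LomN is absent, so *holN* is not transcribed.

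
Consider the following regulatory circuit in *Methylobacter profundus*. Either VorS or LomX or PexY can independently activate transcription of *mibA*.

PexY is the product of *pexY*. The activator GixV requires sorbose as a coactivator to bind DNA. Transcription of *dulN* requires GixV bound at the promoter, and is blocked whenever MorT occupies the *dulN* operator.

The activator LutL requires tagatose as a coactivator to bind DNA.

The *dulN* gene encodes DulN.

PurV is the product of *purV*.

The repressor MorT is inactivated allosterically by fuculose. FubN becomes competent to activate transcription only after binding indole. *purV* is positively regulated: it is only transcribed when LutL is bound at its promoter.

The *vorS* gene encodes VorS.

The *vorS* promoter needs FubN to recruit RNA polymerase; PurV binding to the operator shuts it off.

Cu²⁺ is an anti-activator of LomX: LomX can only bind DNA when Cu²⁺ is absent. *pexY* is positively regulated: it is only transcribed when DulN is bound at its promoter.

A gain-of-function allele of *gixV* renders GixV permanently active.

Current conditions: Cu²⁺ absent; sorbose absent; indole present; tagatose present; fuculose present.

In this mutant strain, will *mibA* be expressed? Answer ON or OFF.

Tagatose is present, so LutL is active.
No repressor is bound and LutL is active, so *purV* is transcribed.
So PurV is produced and active.
Indole is present, so FubN is active.
With repressor PurV bound, *vorS* is not transcribed.
So VorS is not produced.
Cu²⁺ is absent, so LomX is active.
GixV is constitutively active in this strain.
Fuculose is present, so MorT is inactive.
No repressor is bound and GixV is active, so *dulN* is transcribed.
So DulN is produced and active.
No repressor is bound and DulN is active, so *pexY* is transcribed.
So PexY is produced and active.
Activator LomX is present, so *mibA* is transcribed.

ON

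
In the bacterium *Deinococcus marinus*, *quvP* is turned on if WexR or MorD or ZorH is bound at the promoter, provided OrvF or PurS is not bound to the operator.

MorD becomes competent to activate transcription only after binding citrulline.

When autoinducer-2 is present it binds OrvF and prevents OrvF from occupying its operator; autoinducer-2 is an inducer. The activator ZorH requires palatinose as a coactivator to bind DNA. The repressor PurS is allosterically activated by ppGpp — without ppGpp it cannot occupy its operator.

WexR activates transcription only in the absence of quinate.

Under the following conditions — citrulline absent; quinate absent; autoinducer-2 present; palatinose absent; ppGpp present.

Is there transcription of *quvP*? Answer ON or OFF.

Quinate is absent, so WexR is active.
Autoinducer-2 is present, so OrvF is inactive.
ppGpp is present, so PurS is active.
Citrulline is absent, so MorD is inactive.
Palatinose is absent, so ZorH is inactive.
With repressor PurS bound, *quvP* is not transcribed.

OFF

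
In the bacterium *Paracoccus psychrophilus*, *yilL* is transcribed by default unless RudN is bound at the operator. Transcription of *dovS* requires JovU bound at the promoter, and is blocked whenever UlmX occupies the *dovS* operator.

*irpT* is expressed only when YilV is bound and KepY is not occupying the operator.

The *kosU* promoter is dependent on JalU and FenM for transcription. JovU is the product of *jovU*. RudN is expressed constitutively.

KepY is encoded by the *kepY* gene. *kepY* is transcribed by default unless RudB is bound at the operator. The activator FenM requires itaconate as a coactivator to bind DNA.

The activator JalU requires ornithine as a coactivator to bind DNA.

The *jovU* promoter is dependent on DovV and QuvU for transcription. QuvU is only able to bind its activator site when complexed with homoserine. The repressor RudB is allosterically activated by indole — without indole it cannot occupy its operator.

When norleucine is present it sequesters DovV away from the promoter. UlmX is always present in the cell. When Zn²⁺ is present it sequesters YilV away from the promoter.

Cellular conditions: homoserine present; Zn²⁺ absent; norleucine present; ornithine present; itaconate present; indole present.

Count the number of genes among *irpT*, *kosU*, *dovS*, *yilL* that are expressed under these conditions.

Zn²⁺ is absent, so YilV is active.
Indole is present, so RudB is active.
With repressor RudB bound, *kepY* is not transcribed.
So KepY is not produced.
No repressor is bound and YilV is active, so *irpT* is transcribed.
→ *irpT* is ON.
Ornithine is present, so JalU is active.
Itaconate is present, so FenM is active.
No repressor is bound and JalU and FenM are active, so *kosU* is transcribed.
→ *kosU* is ON.
UlmX is produced constitutively and is active.
Norleucine is present, so DovV is inactive.
Homoserine is present, so QuvU is active.
Required activator DovV is absent, so *jovU* is not transcribed.
So JovU is not produced.
With repressor UlmX bound, *dovS* is not transcribed.
→ *dovS* is OFF.
RudN is produced constitutively and is active.
With repressor RudN bound, *yilL* is not transcribed.
→ *yilL* is OFF.
2 of the 4 genes are transcribed.

2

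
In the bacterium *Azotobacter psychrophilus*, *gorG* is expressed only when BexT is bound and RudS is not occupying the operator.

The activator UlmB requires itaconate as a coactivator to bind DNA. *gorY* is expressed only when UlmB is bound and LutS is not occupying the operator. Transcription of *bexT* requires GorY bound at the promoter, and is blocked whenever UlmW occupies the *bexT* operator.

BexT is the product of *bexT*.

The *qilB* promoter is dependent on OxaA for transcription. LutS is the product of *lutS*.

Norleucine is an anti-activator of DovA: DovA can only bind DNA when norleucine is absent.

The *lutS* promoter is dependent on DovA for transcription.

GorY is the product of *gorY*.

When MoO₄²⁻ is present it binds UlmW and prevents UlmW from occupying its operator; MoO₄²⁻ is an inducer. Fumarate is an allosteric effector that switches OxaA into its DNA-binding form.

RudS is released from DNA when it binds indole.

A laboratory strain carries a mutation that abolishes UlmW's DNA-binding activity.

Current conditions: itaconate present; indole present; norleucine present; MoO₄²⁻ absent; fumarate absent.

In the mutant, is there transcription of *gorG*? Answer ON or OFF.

ON

Itaconate is present, so UlmB is active.
Norleucine is present, so DovA is inactive.
Required activator DovA is absent, so *lutS* is not transcribed.
So LutS is not produced.
No repressor is bound and UlmB is active, so *gorY* is transcribed.
So GorY is produced and active.
UlmW is non-functional in this strain, so it has no effect.
No repressor is bound and GorY is active, so *bexT* is transcribed.
So BexT is produced and active.
Indole is present, so RudS is inactive.
No repressor is bound and BexT is active, so *gorG* is transcribed.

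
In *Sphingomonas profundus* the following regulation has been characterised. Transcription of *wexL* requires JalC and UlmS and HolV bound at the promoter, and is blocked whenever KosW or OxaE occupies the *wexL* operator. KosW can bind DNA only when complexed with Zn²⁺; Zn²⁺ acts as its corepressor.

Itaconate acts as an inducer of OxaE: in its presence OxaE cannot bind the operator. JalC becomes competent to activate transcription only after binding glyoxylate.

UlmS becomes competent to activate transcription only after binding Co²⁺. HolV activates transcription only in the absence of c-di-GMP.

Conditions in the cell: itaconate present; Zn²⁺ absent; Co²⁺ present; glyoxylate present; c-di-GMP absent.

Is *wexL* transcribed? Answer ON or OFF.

ON

Zn²⁺ is absent, so KosW is inactive.
Glyoxylate is present, so JalC is active.
Co²⁺ is present, so UlmS is active.
Itaconate is present, so OxaE is inactive.
c-di-GMP is absent, so HolV is active.
No repressor is bound and JalC and UlmS and HolV are active, so *wexL* is transcribed.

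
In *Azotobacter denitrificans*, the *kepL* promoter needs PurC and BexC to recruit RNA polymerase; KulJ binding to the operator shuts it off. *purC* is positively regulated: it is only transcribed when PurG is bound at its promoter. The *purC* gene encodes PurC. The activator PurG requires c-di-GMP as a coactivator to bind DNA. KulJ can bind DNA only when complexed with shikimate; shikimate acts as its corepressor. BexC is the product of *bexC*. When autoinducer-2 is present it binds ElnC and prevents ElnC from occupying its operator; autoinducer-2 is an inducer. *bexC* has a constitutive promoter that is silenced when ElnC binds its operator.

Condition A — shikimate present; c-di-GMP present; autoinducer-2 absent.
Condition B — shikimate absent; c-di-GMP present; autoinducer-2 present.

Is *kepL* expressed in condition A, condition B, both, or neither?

Condition A:
Shikimate is present, so KulJ is active.
c-di-GMP is present, so PurG is active.
No repressor is bound and PurG is active, so *purC* is transcribed.
So PurC is produced and active.
Autoinducer-2 is absent, so ElnC is active.
With repressor ElnC bound, *bexC* is not transcribed.
So BexC is not produced.
With repressor KulJ bound, *kepL* is not transcribed.
→ *kepL* is OFF in A.
Condition B:
Shikimate is absent, so KulJ is inactive.
c-di-GMP is present, so PurG is active.
No repressor is bound and PurG is active, so *purC* is transcribed.
So PurC is produced and active.
Autoinducer-2 is present, so ElnC is inactive.
With no repressor bound, *bexC* is transcribed.
So BexC is produced and active.
No repressor is bound and PurC and BexC are active, so *kepL* is transcribed.
→ *kepL* is ON in B.

B only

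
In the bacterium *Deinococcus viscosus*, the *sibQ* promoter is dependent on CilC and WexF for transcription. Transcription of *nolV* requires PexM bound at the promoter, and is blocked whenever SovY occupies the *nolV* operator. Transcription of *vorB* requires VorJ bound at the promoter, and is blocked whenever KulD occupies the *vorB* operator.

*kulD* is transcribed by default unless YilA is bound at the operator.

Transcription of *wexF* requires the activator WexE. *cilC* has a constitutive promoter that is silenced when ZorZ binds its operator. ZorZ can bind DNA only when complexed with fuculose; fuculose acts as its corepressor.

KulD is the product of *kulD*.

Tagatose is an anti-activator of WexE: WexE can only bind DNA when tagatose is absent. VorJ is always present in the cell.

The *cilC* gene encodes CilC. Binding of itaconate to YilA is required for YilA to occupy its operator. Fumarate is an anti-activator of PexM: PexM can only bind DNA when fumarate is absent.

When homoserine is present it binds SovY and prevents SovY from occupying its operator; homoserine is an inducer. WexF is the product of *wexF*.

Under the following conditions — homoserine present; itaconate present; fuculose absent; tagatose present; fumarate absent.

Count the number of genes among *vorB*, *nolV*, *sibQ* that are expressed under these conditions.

2

VorJ is produced constitutively and is active.
Itaconate is present, so YilA is active.
With repressor YilA bound, *kulD* is not transcribed.
So KulD is not produced.
No repressor is bound and VorJ is active, so *vorB* is transcribed.
→ *vorB* is ON.
Homoserine is present, so SovY is inactive.
Fumarate is absent, so PexM is active.
No repressor is bound and PexM is active, so *nolV* is transcribed.
→ *nolV* is ON.
Fuculose is absent, so ZorZ is inactive.
With no repressor bound, *cilC* is transcribed.
So CilC is produced and active.
Tagatose is present, so WexE is inactive.
Required activator WexE is absent, so *wexF* is not transcribed.
So WexF is not produced.
Required activator WexF is absent, so *sibQ* is not transcribed.
→ *sibQ* is OFF.
2 of the 3 genes are transcribed.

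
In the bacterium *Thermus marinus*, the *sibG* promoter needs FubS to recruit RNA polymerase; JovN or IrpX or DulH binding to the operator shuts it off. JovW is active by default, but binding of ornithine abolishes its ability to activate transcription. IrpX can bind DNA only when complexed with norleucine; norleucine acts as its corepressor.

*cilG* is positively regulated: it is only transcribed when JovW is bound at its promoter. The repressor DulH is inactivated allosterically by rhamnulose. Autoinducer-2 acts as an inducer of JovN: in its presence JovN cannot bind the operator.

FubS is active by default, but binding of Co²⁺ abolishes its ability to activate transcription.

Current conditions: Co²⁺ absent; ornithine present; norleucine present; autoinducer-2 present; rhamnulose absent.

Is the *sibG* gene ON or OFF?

Autoinducer-2 is present, so JovN is inactive.
Co²⁺ is absent, so FubS is active.
Norleucine is present, so IrpX is active.
Rhamnulose is absent, so DulH is active.
With repressor IrpX bound, *sibG* is not transcribed.

OFF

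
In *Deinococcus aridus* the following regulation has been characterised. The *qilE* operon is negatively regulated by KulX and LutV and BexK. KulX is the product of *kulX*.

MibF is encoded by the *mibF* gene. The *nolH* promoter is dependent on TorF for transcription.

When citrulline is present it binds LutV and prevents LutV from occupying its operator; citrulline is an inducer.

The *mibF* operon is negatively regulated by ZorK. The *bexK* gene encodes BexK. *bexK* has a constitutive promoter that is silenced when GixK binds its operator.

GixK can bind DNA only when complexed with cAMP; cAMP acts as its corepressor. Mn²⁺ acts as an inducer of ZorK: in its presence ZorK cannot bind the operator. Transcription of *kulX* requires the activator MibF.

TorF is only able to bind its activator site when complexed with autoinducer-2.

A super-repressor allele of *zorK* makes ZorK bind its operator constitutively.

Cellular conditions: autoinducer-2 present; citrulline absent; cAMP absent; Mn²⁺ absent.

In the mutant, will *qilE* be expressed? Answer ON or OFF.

OFF

ZorK is constitutively active in this strain.
With repressor ZorK bound, *mibF* is not transcribed.
So MibF is not produced.
Required activator MibF is absent, so *kulX* is not transcribed.
So KulX is not produced.
Citrulline is absent, so LutV is active.
cAMP is absent, so GixK is inactive.
With no repressor bound, *bexK* is transcribed.
So BexK is produced and active.
With repressor LutV bound, *qilE* is not transcribed.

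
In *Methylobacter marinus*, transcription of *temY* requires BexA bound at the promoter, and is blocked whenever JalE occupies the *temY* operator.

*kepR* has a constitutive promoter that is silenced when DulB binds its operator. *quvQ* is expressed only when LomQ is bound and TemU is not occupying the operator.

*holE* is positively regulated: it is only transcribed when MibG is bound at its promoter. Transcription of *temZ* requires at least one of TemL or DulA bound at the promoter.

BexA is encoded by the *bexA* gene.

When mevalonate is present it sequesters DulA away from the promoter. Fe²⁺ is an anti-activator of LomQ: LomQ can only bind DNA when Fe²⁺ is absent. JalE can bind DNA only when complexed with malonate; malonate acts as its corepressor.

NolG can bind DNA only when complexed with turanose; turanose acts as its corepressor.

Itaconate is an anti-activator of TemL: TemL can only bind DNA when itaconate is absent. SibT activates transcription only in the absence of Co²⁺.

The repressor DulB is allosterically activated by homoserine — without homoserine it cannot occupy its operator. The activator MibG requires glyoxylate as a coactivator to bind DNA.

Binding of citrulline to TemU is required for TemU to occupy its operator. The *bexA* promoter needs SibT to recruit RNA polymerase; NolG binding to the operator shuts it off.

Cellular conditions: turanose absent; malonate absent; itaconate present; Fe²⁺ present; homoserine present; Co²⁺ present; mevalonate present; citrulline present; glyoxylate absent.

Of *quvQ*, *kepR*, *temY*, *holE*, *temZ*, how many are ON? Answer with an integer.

0

Citrulline is present, so TemU is active.
Fe²⁺ is present, so LomQ is inactive.
With repressor TemU bound, *quvQ* is not transcribed.
→ *quvQ* is OFF.
Homoserine is present, so DulB is active.
With repressor DulB bound, *kepR* is not transcribed.
→ *kepR* is OFF.
Turanose is absent, so NolG is inactive.
Co²⁺ is present, so SibT is inactive.
Required activator SibT is absent, so *bexA* is not transcribed.
So BexA is not produced.
Malonate is absent, so JalE is inactive.
Required activator BexA is absent, so *temY* is not transcribed.
→ *temY* is OFF.
Glyoxylate is absent, so MibG is inactive.
Required activator MibG is absent, so *holE* is not transcribed.
→ *holE* is OFF.
Itaconate is present, so TemL is inactive.
Mevalonate is present, so DulA is inactive.
No activator is available at the *temZ* promoter, so *temZ* is not transcribed.
→ *temZ* is OFF.
0 of the 5 genes are transcribed.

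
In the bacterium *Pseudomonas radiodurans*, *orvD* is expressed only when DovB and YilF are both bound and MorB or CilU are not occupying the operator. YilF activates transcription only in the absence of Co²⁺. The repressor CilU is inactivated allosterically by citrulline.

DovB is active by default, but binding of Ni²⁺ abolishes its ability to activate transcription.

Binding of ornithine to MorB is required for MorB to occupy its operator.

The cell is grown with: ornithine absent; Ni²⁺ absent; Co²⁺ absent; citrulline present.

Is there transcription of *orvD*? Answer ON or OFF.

Ornithine is absent, so MorB is inactive.
Citrulline is present, so CilU is inactive.
Ni²⁺ is absent, so DovB is active.
Co²⁺ is absent, so YilF is active.
No repressor is bound and DovB and YilF are active, so *orvD* is transcribed.

ON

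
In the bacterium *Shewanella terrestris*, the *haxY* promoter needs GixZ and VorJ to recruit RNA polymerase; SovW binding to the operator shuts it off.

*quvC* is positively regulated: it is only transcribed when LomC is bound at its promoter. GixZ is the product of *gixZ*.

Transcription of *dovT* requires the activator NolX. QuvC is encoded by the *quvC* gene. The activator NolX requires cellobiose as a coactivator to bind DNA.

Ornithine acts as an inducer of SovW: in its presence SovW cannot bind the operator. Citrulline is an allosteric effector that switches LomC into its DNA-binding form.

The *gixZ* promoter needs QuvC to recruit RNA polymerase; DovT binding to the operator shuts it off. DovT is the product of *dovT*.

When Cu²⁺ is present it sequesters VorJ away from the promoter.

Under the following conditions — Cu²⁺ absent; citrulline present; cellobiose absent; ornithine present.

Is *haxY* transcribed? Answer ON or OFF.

Citrulline is present, so LomC is active.
No repressor is bound and LomC is active, so *quvC* is transcribed.
So QuvC is produced and active.
Cellobiose is absent, so NolX is inactive.
Required activator NolX is absent, so *dovT* is not transcribed.
So DovT is not produced.
No repressor is bound and QuvC is active, so *gixZ* is transcribed.
So GixZ is produced and active.
Ornithine is present, so SovW is inactive.
Cu²⁺ is absent, so VorJ is active.
No repressor is bound and GixZ and VorJ are active, so *haxY* is transcribed.

ON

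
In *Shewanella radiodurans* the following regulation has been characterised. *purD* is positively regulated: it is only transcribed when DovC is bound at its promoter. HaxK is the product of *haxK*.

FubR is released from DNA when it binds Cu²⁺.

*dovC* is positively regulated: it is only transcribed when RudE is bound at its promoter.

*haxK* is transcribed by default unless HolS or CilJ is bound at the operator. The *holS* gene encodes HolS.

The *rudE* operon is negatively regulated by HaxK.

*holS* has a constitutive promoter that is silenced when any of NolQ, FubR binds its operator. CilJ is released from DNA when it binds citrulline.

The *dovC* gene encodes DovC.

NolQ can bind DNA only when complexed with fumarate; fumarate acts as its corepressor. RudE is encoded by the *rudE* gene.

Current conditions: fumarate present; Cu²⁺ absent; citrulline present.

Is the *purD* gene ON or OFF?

OFF

Fumarate is present, so NolQ is active.
Cu²⁺ is absent, so FubR is active.
With repressor NolQ bound, *holS* is not transcribed.
So HolS is not produced.
Citrulline is present, so CilJ is inactive.
With no repressor bound, *haxK* is transcribed.
So HaxK is produced and active.
With repressor HaxK bound, *rudE* is not transcribed.
So RudE is not produced.
Required activator RudE is absent, so *dovC* is not transcribed.
So DovC is not produced.
Required activator DovC is absent, so *purD* is not transcribed.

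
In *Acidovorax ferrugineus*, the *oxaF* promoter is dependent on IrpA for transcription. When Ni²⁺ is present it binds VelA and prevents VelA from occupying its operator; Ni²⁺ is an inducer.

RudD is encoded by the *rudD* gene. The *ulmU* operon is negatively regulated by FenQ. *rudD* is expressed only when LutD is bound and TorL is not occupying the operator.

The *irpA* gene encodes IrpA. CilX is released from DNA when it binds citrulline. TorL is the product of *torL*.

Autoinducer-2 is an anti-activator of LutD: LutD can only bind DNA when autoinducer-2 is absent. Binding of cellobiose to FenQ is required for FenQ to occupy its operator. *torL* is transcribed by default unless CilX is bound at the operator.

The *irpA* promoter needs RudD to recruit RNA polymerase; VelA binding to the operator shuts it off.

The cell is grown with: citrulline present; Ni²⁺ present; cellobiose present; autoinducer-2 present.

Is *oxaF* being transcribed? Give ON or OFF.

Citrulline is present, so CilX is inactive.
With no repressor bound, *torL* is transcribed.
So TorL is produced and active.
Autoinducer-2 is present, so LutD is inactive.
With repressor TorL bound, *rudD* is not transcribed.
So RudD is not produced.
Ni²⁺ is present, so VelA is inactive.
Required activator RudD is absent, so *irpA* is not transcribed.
So IrpA is not produced.
Required activator IrpA is absent, so *oxaF* is not transcribed.

OFF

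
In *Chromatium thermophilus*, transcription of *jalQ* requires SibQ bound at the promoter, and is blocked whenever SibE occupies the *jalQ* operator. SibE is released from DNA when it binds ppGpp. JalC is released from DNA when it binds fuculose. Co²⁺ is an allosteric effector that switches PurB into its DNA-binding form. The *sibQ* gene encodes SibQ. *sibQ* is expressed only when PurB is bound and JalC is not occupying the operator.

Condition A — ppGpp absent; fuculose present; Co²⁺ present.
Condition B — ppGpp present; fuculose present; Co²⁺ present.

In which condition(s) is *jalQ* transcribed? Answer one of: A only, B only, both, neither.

B only

Condition A:
ppGpp is absent, so SibE is active.
Fuculose is present, so JalC is inactive.
Co²⁺ is present, so PurB is active.
No repressor is bound and PurB is active, so *sibQ* is transcribed.
So SibQ is produced and active.
With repressor SibE bound, *jalQ* is not transcribed.
→ *jalQ* is OFF in A.
Condition B:
ppGpp is present, so SibE is inactive.
Fuculose is present, so JalC is inactive.
Co²⁺ is present, so PurB is active.
No repressor is bound and PurB is active, so *sibQ* is transcribed.
So SibQ is produced and active.
No repressor is bound and SibQ is active, so *jalQ* is transcribed.
→ *jalQ* is ON in B.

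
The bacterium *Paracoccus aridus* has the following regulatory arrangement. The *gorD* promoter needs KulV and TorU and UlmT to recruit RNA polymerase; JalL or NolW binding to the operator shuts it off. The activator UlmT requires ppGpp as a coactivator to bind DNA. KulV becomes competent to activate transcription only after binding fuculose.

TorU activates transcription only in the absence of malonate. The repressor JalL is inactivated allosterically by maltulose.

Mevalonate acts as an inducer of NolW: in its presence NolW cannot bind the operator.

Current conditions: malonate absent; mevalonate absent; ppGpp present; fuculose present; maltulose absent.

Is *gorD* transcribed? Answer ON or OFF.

Fuculose is present, so KulV is active.
Malonate is absent, so TorU is active.
Maltulose is absent, so JalL is active.
ppGpp is present, so UlmT is active.
Mevalonate is absent, so NolW is active.
With repressor JalL bound, *gorD* is not transcribed.

OFF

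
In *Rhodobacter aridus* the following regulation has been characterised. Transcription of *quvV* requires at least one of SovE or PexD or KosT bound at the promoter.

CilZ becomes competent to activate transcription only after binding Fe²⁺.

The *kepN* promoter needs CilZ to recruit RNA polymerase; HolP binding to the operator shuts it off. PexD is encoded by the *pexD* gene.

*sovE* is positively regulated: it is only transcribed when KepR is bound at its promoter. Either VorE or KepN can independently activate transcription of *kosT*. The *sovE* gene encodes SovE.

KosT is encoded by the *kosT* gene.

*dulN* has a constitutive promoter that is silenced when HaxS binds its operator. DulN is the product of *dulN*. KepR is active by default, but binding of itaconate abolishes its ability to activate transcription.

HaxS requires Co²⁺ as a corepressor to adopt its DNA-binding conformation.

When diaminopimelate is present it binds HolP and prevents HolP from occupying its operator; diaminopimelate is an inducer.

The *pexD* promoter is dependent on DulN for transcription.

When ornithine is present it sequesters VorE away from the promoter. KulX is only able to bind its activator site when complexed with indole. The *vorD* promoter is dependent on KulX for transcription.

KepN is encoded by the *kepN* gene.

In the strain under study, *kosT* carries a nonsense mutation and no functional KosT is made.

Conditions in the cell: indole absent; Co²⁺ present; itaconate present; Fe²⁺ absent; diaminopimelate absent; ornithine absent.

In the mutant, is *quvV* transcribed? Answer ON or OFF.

OFF

Itaconate is present, so KepR is inactive.
Required activator KepR is absent, so *sovE* is not transcribed.
So SovE is not produced.
Co²⁺ is present, so HaxS is active.
With repressor HaxS bound, *dulN* is not transcribed.
So DulN is not produced.
Required activator DulN is absent, so *pexD* is not transcribed.
So PexD is not produced.
KosT is non-functional in this strain, so it has no effect.
No activator is available at the *quvV* promoter, so *quvV* is not transcribed.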